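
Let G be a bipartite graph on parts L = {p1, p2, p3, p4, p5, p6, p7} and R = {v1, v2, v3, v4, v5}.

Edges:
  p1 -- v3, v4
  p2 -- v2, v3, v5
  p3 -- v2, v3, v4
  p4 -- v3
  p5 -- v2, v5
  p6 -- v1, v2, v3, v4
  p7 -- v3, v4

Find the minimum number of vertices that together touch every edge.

5

The 5 edges p1–v4, p2–v5, p3–v2, p4–v3, p6–v1 form a matching, so any vertex cover needs at least 5 vertices (one per matched edge).
Conversely {p6, v2, v3, v4, v5} meets every edge and has exactly 5 vertices, so 5 is optimal.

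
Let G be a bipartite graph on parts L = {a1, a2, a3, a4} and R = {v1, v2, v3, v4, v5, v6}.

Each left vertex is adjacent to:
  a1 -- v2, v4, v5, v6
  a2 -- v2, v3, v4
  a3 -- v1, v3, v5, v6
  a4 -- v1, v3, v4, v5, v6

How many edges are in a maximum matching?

One maximum matching: a1–v2, a2–v4, a3–v6, a4–v3.
All 4 left vertices are matched, so no larger matching exists.

4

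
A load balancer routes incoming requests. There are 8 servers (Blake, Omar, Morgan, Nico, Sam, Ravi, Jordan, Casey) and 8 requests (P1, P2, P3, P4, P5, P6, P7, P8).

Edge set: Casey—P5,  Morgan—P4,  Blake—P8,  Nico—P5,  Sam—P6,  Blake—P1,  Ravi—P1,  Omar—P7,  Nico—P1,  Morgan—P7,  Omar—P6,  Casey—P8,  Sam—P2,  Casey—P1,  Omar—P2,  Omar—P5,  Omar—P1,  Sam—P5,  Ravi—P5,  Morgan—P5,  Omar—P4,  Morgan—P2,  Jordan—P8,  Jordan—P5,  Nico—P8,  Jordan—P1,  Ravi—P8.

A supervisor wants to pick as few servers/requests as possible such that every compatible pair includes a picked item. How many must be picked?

{Omar, Morgan, Sam, P1, P5, P8} is a vertex cover of size 6: every edge has an endpoint in this set.
No smaller cover exists because Blake–P8, Omar–P2, Morgan–P7, Nico–P5, Sam–P6, Ravi–P1 is a matching of size 6, and a cover must include an endpoint of each of these disjoint edges (König's theorem).

6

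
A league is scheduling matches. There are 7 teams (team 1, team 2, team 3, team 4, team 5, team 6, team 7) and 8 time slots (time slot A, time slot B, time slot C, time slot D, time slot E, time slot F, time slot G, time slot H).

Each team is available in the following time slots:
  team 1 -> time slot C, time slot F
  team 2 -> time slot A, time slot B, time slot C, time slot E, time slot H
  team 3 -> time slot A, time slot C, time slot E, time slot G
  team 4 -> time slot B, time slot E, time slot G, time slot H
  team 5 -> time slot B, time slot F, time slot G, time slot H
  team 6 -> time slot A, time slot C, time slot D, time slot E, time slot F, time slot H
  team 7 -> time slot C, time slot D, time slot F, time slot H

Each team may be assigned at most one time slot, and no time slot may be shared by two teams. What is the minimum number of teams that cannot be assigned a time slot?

0

For example, pair team 1–time slot C, team 2–time slot H, team 3–time slot A, team 4–time slot B, team 5–time slot G, team 6–time slot E, team 7–time slot F.
This saturates every team, so 7 is the maximum.
That matches 7 of the 7, leaving 0 unmatched; no matching can do better.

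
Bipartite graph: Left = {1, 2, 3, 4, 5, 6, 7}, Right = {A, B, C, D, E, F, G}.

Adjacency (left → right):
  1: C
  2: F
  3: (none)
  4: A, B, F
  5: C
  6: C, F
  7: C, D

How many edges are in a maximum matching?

4

One maximum matching: 1-C, 2-F, 4-B, 7-D.
The set {1, 2, 3, 5, 6} has only 2 neighbours ({C, F}), so by Hall's theorem at most 4 of the 7 left vertices can be matched.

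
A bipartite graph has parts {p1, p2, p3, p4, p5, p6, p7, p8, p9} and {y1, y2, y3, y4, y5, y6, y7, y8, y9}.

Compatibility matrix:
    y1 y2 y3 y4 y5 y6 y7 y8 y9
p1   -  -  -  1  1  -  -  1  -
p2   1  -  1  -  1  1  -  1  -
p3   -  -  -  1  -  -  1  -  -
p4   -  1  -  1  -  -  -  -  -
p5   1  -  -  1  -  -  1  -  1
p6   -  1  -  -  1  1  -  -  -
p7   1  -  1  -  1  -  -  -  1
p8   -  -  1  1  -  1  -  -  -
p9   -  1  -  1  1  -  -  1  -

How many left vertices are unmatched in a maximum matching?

0

A valid assignment of size 9: p1–y4, p2–y6, p3–y7, p4–y2, p5–y1, p6–y5, p7–y9, p8–y3, p9–y8.
This saturates every left vertex, so 9 is the maximum.
That matches 9 of the 9, leaving 0 unmatched; no matching can do better.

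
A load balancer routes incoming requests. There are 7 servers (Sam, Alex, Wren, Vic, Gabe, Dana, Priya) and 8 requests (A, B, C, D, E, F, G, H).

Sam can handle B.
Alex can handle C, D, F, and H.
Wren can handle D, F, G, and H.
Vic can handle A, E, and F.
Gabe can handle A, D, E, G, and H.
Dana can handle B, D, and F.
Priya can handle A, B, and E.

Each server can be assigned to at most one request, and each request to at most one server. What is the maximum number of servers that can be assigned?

One maximum matching: Sam–B, Alex–C, Wren–H, Vic–F, Gabe–G, Dana–D, Priya–E.
All 7 servers are matched, so no larger matching exists.

7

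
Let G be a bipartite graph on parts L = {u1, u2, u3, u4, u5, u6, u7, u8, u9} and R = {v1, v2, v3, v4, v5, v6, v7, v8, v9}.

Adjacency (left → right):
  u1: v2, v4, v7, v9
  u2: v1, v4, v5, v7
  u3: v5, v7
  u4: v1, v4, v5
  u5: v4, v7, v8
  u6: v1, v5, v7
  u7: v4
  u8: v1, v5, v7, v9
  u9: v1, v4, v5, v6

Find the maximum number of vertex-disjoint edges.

One maximum matching: u1→v2, u2→v1, u3→v5, u4→v4, u5→v8, u6→v7, u8→v9, u9→v6.
The set {u2, u3, u4, u6, u7} has only 4 neighbours ({v1, v4, v5, v7}), so by Hall's theorem at most 8 of the 9 left vertices can be matched.

8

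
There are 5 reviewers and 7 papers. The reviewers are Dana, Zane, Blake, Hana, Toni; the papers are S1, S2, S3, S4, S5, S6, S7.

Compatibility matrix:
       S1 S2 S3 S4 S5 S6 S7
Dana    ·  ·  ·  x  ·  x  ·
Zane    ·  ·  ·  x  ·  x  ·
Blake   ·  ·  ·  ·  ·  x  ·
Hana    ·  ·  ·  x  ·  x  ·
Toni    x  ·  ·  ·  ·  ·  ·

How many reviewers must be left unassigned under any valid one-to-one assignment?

2

A valid assignment of size 3: Dana→S6, Zane→S4, Toni→S1.
The set {Dana, Zane, Blake, Hana} has only 2 neighbours ({S4, S6}), so by Hall's theorem at most 3 of the 5 reviewers can be matched.
That matches 3 of the 5, leaving 2 unmatched; no matching can do better.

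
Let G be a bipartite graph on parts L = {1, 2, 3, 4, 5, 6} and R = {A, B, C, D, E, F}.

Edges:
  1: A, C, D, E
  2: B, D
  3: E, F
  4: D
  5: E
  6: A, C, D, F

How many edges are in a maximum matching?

A valid assignment of size 6: 1→A, 2→B, 3→F, 4→D, 5→E, 6→C.
All 6 left vertices are matched, so no larger matching exists.

6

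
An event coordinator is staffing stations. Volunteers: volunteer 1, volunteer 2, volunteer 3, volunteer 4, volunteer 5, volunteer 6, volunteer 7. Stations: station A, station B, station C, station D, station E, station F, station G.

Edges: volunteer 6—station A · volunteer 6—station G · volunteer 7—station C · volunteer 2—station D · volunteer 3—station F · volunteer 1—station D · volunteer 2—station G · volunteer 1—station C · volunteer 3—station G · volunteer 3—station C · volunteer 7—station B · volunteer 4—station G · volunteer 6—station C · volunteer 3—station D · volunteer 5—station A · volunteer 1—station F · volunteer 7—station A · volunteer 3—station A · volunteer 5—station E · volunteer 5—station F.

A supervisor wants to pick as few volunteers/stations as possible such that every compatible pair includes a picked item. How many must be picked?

7

A maximum matching has 7 edges (e.g. volunteer 1–station C, volunteer 2–station D, volunteer 3–station F, volunteer 4–station G, volunteer 5–station E, volunteer 6–station A, volunteer 7–station B).
By König's theorem the minimum vertex cover has the same size. One such cover is {volunteer 1, volunteer 2, volunteer 3, volunteer 4, volunteer 5, volunteer 6, volunteer 7}.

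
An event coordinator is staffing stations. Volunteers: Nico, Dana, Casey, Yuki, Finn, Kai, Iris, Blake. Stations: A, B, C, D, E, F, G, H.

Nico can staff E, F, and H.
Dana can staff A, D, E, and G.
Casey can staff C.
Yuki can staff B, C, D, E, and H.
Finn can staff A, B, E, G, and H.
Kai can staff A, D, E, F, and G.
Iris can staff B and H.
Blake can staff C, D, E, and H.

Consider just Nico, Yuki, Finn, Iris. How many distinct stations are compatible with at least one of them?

The union of neighbours of {Nico, Yuki, Finn, Iris} is {A, B, C, D, E, F, G, H}, which has 8 elements.
Since |N(S)| = 8 ≥ |S| = 4, Hall's condition holds for this subset.

8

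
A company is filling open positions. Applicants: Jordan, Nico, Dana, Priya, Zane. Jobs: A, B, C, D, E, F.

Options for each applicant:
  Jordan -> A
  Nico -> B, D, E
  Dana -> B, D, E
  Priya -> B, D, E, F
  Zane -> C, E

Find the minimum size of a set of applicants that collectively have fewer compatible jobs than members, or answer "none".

A matching saturating every applicant exists, for instance Jordan→A, Nico→D, Dana→B, Priya→F, Zane→E.
By Hall's marriage theorem, this means |N(S)| ≥ |S| for every subset S, so no violating subset exists.

none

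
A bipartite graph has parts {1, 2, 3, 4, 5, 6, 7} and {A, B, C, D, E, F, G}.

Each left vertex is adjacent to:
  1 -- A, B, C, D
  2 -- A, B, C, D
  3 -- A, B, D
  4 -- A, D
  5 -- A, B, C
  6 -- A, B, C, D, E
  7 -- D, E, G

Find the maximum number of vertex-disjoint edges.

6

For example, pair 1–B, 2–C, 3–A, 4–D, 6–E, 7–G.
The set {1, 2, 3, 4, 5} has only 4 neighbours ({A, B, C, D}), so by Hall's theorem at most 6 of the 7 left vertices can be matched.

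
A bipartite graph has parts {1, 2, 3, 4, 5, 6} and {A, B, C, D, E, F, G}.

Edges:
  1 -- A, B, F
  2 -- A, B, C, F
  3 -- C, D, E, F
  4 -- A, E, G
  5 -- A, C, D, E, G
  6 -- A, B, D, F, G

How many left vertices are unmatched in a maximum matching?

One maximum matching: 1-F, 2-B, 3-C, 4-E, 5-A, 6-G.
All 6 left vertices are matched, so no larger matching exists.
That matches 6 of the 6, leaving 0 unmatched; no matching can do better.

0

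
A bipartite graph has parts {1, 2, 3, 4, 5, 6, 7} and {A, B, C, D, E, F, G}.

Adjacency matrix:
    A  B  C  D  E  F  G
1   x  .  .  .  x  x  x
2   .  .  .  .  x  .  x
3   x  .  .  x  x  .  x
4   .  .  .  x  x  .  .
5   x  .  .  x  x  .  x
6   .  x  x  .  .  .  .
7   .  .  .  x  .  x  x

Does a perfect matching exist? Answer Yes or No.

The set {1, 2, 3, 4, 5, 7} has only 5 neighbours ({A, D, E, F, G}), so by Hall's theorem at most 6 of the 7 left vertices can be matched.
Hence no matching covers every left vertex.

No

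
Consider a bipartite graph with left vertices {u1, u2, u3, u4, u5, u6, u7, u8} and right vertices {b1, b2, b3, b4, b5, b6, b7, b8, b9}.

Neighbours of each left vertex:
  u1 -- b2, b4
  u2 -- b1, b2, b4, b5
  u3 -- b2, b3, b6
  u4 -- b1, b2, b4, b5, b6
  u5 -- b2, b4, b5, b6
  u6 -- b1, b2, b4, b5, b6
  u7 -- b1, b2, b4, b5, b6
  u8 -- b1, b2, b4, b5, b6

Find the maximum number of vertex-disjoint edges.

One maximum matching: u1-b2, u2-b4, u3-b3, u4-b5, u5-b6, u6-b1.
The set {u1, u2, u4, u5, u6, u7, u8} has only 5 neighbours ({b1, b2, b4, b5, b6}), so by Hall's theorem at most 6 of the 8 left vertices can be matched.

6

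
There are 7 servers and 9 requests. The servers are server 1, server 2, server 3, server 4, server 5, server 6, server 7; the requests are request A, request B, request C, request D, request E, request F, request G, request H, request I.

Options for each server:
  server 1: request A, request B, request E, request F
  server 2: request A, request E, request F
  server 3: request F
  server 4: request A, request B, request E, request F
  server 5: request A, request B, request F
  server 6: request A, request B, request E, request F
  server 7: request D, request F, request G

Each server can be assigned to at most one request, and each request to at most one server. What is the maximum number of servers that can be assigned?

5

One maximum matching: server 1-request B, server 2-request A, server 3-request F, server 4-request E, server 7-request G.
The set {server 1, server 2, server 3, server 4, server 5, server 6} has only 4 neighbours ({request A, request B, request E, request F}), so by Hall's theorem at most 5 of the 7 servers can be matched.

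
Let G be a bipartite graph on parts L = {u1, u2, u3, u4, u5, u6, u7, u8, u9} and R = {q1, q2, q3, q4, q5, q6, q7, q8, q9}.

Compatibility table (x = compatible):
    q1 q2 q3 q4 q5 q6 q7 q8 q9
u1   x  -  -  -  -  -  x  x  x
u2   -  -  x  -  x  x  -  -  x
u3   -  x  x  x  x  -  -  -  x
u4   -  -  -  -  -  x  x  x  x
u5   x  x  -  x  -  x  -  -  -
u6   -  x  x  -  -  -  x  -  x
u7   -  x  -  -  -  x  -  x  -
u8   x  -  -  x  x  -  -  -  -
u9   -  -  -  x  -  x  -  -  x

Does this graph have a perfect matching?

Yes

One maximum matching: u1-q7, u2-q3, u3-q4, u4-q8, u5-q1, u6-q9, u7-q2, u8-q5, u9-q6.
All 9 left vertices are covered.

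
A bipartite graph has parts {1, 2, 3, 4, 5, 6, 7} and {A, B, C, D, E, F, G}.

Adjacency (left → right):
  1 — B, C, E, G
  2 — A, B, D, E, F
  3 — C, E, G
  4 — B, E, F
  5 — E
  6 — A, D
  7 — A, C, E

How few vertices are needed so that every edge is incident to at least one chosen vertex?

7

The 7 edges 1–B, 2–A, 3–G, 4–F, 5–E, 6–D, 7–C form a matching, so any vertex cover needs at least 7 vertices (one per matched edge).
Conversely {1, 2, 3, 4, 5, 6, 7} meets every edge and has exactly 7 vertices, so 7 is optimal.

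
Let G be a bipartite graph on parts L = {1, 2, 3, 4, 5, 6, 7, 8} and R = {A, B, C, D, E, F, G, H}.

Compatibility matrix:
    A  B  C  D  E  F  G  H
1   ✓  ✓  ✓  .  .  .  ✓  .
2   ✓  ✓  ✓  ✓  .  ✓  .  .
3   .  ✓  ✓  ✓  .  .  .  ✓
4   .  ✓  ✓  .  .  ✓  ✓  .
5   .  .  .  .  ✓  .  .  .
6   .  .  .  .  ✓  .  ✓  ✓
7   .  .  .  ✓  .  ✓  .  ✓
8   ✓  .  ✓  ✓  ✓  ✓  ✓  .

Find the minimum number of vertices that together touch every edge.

8

A maximum matching has 8 edges (e.g. 1–C, 2–A, 3–D, 4–B, 5–E, 6–H, 7–F, 8–G).
By König's theorem the minimum vertex cover has the same size. One such cover is {1, 2, 3, 4, 5, 6, 7, 8}.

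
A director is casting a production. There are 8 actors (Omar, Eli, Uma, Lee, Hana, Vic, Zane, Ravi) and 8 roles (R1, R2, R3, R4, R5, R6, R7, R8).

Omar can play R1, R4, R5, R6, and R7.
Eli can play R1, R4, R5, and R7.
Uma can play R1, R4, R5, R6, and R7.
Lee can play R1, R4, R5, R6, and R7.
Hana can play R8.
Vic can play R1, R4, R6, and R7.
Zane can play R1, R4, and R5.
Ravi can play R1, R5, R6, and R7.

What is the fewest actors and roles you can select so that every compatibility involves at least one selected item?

{Hana, R1, R4, R5, R6, R7} is a vertex cover of size 6: every edge has an endpoint in this set.
No smaller cover exists because Omar–R5, Eli–R4, Uma–R6, Lee–R1, Hana–R8, Vic–R7 is a matching of size 6, and a cover must include an endpoint of each of these disjoint edges (König's theorem).

6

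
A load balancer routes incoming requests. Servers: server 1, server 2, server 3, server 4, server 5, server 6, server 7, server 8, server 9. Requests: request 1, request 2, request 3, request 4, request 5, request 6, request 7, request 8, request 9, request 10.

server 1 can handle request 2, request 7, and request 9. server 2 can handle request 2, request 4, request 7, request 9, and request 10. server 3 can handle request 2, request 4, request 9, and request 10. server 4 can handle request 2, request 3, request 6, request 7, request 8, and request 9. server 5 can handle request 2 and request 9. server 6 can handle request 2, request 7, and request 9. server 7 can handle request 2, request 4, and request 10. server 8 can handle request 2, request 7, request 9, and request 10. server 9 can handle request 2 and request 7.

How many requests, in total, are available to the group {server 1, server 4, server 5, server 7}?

The union of neighbours of {server 1, server 4, server 5, server 7} is {request 2, request 3, request 4, request 6, request 7, request 8, request 9, request 10}, which has 8 elements.
Since |N(S)| = 8 ≥ |S| = 4, Hall's condition holds for this subset.

8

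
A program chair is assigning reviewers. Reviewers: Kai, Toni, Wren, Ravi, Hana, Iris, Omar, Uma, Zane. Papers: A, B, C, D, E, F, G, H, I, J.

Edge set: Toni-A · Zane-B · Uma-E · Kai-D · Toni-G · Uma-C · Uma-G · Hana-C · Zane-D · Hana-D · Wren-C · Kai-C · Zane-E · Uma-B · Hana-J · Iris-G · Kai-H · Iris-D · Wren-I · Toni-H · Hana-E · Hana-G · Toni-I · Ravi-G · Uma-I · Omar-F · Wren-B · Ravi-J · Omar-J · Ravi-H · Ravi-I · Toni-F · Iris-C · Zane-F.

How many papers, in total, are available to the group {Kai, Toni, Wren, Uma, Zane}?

9

The union of neighbours of {Kai, Toni, Wren, Uma, Zane} is {A, B, C, D, E, F, G, H, I}, which has 9 elements.
Since |N(S)| = 9 ≥ |S| = 5, Hall's condition holds for this subset.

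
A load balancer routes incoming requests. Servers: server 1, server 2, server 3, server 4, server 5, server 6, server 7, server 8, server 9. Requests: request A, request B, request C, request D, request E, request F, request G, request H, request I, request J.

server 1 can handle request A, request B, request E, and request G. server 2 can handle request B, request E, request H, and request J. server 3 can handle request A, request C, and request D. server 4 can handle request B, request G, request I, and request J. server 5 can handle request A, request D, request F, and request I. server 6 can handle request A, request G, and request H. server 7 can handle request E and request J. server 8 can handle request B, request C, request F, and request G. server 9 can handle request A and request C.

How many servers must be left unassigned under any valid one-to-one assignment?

One maximum matching: server 1-request E, server 2-request B, server 3-request A, server 4-request I, server 5-request F, server 6-request H, server 7-request J, server 8-request G, server 9-request C.
This saturates every server, so 9 is the maximum.
That matches 9 of the 9, leaving 0 unmatched; no matching can do better.

0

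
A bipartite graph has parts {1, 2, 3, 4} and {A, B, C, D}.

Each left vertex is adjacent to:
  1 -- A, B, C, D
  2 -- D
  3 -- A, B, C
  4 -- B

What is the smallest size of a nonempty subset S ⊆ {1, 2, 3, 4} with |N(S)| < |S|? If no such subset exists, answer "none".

A matching saturating every left vertex exists, for instance 1→A, 2→D, 3→C, 4→B.
By Hall's marriage theorem, this means |N(S)| ≥ |S| for every subset S, so no violating subset exists.

none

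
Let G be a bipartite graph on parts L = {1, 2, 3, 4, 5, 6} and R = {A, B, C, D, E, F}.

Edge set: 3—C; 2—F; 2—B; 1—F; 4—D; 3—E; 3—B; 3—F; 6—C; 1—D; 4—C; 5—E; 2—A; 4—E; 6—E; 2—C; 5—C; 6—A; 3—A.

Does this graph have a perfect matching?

Yes

For example, pair 1–F, 2–B, 3–A, 4–D, 5–C, 6–E.
Every left vertex is matched, so this is a perfect matching.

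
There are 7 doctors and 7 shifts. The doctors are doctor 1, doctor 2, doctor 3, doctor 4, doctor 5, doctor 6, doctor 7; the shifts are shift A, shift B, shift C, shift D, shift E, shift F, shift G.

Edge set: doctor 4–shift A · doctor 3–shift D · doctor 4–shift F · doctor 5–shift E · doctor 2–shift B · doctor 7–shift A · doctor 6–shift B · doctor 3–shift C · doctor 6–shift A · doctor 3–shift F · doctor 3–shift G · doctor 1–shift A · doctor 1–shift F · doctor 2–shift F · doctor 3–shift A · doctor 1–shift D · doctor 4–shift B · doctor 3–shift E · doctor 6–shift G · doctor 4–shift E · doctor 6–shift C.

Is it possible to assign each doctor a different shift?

Yes

A valid assignment of size 7: doctor 1→shift D, doctor 2→shift B, doctor 3→shift G, doctor 4→shift F, doctor 5→shift E, doctor 6→shift C, doctor 7→shift A.
All 7 doctors are covered.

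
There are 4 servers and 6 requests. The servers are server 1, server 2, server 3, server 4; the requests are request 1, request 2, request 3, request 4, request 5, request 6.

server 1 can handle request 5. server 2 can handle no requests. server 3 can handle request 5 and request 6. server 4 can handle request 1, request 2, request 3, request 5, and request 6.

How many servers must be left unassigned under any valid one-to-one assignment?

For example, pair server 1-request 5, server 3-request 6, server 4-request 2.
The set {server 2} has only 0 neighbours (∅), so by Hall's theorem at most 3 of the 4 servers can be matched.
That matches 3 of the 4, leaving 1 unmatched; no matching can do better.

1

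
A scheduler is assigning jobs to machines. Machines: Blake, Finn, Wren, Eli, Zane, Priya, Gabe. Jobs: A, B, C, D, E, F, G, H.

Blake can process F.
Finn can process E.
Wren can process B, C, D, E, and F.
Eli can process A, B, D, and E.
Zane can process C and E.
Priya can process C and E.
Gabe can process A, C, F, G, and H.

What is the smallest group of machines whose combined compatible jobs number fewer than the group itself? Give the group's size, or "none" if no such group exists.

3

Take S = {Finn, Zane, Priya}. Its neighbourhood is {C, E}, so |N(S)| = 2 < |S| = 3.
Every subset of size less than 3 has at least as many neighbours as members, so 3 is the minimum.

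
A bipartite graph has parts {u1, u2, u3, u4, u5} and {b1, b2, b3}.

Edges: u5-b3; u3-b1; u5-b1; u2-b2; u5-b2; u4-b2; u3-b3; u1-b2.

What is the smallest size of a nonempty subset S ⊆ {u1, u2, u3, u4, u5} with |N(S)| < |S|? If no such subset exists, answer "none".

Take S = {u1, u2}. Its neighbourhood is {b2}, so |N(S)| = 1 < |S| = 2.
No single vertex violates Hall's condition since each has at least one neighbour, so 2 is the minimum.

2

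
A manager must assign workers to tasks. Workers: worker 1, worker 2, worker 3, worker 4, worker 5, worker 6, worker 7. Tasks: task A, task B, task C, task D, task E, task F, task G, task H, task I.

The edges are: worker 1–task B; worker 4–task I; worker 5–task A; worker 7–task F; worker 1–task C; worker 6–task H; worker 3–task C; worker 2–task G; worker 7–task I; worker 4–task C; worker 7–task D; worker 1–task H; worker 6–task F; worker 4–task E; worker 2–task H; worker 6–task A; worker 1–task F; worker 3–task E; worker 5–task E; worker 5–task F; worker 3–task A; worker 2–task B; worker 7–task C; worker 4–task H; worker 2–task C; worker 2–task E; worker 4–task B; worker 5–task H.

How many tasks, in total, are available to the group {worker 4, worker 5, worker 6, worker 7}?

The union of neighbours of {worker 4, worker 5, worker 6, worker 7} is {task A, task B, task C, task D, task E, task F, task H, task I}, which has 8 elements.
Since |N(S)| = 8 ≥ |S| = 4, Hall's condition holds for this subset.

8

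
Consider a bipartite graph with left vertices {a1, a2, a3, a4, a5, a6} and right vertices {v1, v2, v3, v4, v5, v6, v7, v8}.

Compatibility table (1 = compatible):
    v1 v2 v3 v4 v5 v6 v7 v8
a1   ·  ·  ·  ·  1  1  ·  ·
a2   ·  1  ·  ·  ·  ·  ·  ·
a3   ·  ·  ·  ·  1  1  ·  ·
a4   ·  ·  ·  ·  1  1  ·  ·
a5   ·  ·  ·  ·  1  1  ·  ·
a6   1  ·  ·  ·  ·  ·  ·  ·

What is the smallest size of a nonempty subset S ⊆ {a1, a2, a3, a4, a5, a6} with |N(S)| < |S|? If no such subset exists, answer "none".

Take S = {a1, a3, a4}. Its neighbourhood is {v5, v6}, so |N(S)| = 2 < |S| = 3.
Every subset of size less than 3 has at least as many neighbours as members, so 3 is the minimum.

3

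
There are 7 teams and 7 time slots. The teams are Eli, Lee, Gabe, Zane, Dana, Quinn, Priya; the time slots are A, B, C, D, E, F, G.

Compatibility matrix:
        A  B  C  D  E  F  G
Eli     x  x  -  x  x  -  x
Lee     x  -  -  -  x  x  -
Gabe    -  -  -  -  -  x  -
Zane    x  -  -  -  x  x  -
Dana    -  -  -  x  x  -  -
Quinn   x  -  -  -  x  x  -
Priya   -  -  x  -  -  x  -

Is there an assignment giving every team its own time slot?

No

The set {Lee, Gabe, Zane, Quinn} has only 3 neighbours ({A, E, F}), so by Hall's theorem at most 6 of the 7 teams can be matched.
Hence no matching covers every team.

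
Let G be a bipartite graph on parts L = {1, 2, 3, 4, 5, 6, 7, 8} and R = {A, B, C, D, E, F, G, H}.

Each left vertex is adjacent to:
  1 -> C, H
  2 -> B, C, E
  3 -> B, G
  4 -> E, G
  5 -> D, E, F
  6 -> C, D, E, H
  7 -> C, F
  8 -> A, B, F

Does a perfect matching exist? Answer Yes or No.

One maximum matching: 1–H, 2–C, 3–B, 4–G, 5–D, 6–E, 7–F, 8–A.
All 8 left vertices are covered.

Yes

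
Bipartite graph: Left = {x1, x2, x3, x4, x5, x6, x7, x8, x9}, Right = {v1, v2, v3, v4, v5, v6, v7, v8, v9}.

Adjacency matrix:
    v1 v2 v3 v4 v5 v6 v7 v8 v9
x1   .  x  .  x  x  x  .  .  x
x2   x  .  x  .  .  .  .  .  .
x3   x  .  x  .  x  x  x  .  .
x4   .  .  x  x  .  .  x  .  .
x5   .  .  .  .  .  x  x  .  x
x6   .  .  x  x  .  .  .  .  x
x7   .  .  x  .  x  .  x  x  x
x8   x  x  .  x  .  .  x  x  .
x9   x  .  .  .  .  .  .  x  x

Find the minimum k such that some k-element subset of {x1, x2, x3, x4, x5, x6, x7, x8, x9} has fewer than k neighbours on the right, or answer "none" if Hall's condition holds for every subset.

A matching saturating every left vertex exists, for instance x1→v2, x2→v3, x3→v5, x4→v7, x5→v6, x6→v4, x7→v9, x8→v8, x9→v1.
By Hall's marriage theorem, this means |N(S)| ≥ |S| for every subset S, so no violating subset exists.

none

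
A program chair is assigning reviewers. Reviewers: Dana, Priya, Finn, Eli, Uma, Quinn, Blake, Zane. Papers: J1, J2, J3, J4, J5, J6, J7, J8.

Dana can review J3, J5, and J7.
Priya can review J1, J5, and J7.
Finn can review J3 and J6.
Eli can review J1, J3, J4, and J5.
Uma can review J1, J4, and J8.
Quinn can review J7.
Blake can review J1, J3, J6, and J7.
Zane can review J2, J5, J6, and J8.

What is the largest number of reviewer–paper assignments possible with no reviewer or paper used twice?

One maximum matching: Dana–J5, Priya–J1, Finn–J6, Eli–J4, Uma–J8, Quinn–J7, Blake–J3, Zane–J2.
This saturates every reviewer, so 8 is the maximum.

8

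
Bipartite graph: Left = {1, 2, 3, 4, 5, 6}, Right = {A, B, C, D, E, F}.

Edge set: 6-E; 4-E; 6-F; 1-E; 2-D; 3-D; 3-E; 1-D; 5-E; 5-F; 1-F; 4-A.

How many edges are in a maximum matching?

For example, pair 1–F, 2–D, 3–E, 4–A.
The set {1, 2, 3, 5, 6} has only 3 neighbours ({D, E, F}), so by Hall's theorem at most 4 of the 6 left vertices can be matched.

4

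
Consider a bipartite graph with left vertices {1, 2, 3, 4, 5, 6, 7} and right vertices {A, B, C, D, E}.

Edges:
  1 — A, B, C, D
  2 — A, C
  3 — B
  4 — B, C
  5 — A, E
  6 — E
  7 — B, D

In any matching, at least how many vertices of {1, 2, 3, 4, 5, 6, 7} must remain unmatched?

One maximum matching: 1→D, 2→A, 3→B, 4→C, 5→E.
The set {1, 2, 3, 4, 5, 6, 7} has only 5 neighbours ({A, B, C, D, E}), so by Hall's theorem at most 5 of the 7 left vertices can be matched.
That matches 5 of the 7, leaving 2 unmatched; no matching can do better.

2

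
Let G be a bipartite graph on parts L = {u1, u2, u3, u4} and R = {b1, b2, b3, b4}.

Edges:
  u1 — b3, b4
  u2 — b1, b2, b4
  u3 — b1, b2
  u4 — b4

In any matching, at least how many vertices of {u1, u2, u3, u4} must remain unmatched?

0

One maximum matching: u1-b3, u2-b2, u3-b1, u4-b4.
This saturates every left vertex, so 4 is the maximum.
That matches 4 of the 4, leaving 0 unmatched; no matching can do better.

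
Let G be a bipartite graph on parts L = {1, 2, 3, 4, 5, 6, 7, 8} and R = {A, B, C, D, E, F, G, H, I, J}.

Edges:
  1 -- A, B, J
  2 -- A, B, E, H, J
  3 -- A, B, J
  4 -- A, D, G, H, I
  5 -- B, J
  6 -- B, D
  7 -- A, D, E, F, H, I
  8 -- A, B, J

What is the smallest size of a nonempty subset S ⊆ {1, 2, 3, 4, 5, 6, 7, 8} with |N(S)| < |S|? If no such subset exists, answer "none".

4

Take S = {1, 3, 5, 8}. Its neighbourhood is {A, B, J}, so |N(S)| = 3 < |S| = 4.
Every subset of size less than 4 has at least as many neighbours as members, so 4 is the minimum.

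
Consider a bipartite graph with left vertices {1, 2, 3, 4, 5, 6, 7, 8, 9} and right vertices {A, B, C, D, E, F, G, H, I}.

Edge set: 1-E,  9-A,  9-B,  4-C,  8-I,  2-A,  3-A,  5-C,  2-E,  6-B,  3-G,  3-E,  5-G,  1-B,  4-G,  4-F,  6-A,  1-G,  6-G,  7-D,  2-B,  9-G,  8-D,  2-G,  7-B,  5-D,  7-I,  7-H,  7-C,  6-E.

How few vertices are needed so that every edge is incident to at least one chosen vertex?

A maximum matching has 8 edges (e.g. 1–G, 2–E, 3–A, 4–F, 5–C, 6–B, 7–H, 8–D).
By König's theorem the minimum vertex cover has the same size. One such cover is {4, 5, 7, 8, A, B, E, G}.

8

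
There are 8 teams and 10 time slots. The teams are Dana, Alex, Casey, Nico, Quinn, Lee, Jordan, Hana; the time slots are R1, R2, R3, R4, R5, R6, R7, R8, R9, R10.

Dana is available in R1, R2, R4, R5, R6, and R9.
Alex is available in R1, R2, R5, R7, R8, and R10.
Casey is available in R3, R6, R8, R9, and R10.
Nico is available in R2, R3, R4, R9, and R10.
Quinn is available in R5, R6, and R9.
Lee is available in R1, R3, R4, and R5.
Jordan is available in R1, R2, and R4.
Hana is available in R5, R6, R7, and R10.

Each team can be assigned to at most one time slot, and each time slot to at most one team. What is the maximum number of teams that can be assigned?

8

A valid assignment of size 8: Dana→R2, Alex→R10, Casey→R6, Nico→R3, Quinn→R9, Lee→R5, Jordan→R4, Hana→R7.
This saturates every team, so 8 is the maximum.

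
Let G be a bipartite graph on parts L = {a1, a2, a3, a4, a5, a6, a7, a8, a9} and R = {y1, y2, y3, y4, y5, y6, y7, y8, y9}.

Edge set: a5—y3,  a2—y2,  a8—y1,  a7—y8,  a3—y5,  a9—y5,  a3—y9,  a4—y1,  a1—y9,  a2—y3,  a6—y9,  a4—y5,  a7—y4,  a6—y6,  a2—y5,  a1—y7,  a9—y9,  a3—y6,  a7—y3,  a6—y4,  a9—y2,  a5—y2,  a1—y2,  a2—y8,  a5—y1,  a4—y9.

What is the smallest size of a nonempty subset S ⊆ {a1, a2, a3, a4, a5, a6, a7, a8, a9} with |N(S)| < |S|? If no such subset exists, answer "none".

A matching saturating every left vertex exists, for instance a1→y7, a2→y8, a3→y5, a4→y9, a5→y3, a6→y6, a7→y4, a8→y1, a9→y2.
By Hall's marriage theorem, this means |N(S)| ≥ |S| for every subset S, so no violating subset exists.

none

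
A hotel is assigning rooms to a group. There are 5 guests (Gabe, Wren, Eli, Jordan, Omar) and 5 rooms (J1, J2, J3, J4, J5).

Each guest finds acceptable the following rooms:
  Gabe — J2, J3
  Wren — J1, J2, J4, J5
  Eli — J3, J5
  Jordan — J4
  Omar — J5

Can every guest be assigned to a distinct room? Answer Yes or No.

For example, pair Gabe→J2, Wren→J1, Eli→J3, Jordan→J4, Omar→J5.
All 5 guests are covered.

Yes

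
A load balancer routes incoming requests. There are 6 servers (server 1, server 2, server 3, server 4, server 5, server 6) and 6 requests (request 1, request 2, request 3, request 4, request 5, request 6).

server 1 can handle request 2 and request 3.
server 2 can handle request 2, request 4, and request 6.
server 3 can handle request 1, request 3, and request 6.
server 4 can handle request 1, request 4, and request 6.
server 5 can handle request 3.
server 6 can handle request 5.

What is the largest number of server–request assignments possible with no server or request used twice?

6

A valid assignment of size 6: server 1→request 2, server 2→request 4, server 3→request 6, server 4→request 1, server 5→request 3, server 6→request 5.
All 6 servers are matched, so no larger matching exists.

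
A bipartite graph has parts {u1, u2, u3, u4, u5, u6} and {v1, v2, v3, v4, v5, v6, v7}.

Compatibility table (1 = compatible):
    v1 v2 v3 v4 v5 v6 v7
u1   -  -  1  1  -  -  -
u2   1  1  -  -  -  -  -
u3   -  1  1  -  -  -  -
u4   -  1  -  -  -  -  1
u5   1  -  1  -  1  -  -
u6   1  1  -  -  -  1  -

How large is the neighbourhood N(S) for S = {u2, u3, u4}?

4

The union of neighbours of {u2, u3, u4} is {v1, v2, v3, v7}, which has 4 elements.
Since |N(S)| = 4 ≥ |S| = 3, Hall's condition holds for this subset.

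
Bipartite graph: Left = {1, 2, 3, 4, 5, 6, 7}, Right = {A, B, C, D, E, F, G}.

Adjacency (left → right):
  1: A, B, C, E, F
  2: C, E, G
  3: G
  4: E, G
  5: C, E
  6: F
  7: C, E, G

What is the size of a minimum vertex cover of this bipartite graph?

{1, 6, C, E, G} is a vertex cover of size 5: every edge has an endpoint in this set.
No smaller cover exists because 1–A, 2–C, 3–G, 4–E, 6–F is a matching of size 5, and a cover must include an endpoint of each of these disjoint edges (König's theorem).

5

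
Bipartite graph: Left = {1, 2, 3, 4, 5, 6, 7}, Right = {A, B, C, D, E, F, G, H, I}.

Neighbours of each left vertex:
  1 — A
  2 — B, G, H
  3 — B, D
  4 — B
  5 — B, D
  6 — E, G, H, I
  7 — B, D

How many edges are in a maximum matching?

A valid assignment of size 5: 1–A, 2–G, 3–D, 4–B, 6–E.
The set {3, 4, 5, 7} has only 2 neighbours ({B, D}), so by Hall's theorem at most 5 of the 7 left vertices can be matched.

5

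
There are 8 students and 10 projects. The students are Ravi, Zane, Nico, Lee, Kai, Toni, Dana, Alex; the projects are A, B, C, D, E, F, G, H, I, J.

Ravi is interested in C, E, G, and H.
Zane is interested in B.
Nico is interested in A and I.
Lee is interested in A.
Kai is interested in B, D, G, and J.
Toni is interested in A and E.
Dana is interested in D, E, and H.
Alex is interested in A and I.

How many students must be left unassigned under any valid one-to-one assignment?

1

One maximum matching: Ravi-C, Zane-B, Nico-I, Lee-A, Kai-G, Toni-E, Dana-D.
The set {Nico, Lee, Alex} has only 2 neighbours ({A, I}), so by Hall's theorem at most 7 of the 8 students can be matched.
That matches 7 of the 8, leaving 1 unmatched; no matching can do better.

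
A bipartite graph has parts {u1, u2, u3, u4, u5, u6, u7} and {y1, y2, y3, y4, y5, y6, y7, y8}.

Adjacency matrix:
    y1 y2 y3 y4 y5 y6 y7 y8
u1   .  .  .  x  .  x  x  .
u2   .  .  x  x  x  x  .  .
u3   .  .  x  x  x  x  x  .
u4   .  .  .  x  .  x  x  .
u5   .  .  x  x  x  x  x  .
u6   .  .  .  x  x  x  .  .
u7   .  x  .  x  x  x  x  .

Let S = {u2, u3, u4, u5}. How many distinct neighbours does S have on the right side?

The union of neighbours of {u2, u3, u4, u5} is {y3, y4, y5, y6, y7}, which has 5 elements.
Since |N(S)| = 5 ≥ |S| = 4, Hall's condition holds for this subset.

5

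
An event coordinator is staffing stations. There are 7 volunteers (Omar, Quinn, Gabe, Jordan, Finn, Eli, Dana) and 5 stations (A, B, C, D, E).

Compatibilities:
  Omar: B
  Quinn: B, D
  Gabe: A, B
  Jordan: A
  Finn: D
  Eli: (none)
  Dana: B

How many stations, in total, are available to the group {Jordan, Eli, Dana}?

2

The union of neighbours of {Jordan, Eli, Dana} is {A, B}, which has 2 elements.
Since |N(S)| = 2 < |S| = 3, Hall's condition fails for this subset.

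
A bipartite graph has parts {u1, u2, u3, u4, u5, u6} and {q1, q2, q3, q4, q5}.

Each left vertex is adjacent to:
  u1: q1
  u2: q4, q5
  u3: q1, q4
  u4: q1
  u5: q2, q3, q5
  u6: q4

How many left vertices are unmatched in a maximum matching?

2

For example, pair u1→q1, u2→q5, u3→q4, u5→q2.
The set {u1, u3, u4, u6} has only 2 neighbours ({q1, q4}), so by Hall's theorem at most 4 of the 6 left vertices can be matched.
That matches 4 of the 6, leaving 2 unmatched; no matching can do better.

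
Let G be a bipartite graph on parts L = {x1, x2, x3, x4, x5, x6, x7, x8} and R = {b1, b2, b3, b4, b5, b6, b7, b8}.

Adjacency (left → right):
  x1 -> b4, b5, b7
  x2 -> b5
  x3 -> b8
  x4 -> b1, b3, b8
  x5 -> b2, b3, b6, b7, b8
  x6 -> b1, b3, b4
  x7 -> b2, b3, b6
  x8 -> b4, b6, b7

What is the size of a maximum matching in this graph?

For example, pair x1-b4, x2-b5, x3-b8, x4-b1, x5-b7, x6-b3, x7-b2, x8-b6.
This saturates every left vertex, so 8 is the maximum.

8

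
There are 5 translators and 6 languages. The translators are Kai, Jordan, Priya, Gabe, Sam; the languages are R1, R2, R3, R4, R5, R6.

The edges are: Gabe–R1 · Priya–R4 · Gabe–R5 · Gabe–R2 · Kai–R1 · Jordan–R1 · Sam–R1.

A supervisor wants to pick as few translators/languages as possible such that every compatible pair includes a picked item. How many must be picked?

{Priya, Gabe, R1} is a vertex cover of size 3: every edge has an endpoint in this set.
No smaller cover exists because Kai–R1, Priya–R4, Gabe–R5 is a matching of size 3, and a cover must include an endpoint of each of these disjoint edges (König's theorem).

3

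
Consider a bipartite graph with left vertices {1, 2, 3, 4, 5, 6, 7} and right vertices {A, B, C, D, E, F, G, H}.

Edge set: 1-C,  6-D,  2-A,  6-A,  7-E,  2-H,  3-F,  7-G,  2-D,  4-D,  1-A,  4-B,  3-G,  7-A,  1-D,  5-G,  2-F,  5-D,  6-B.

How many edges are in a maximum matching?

A valid assignment of size 7: 1→C, 2→H, 3→F, 4→D, 5→G, 6→B, 7→E.
All 7 left vertices are matched, so no larger matching exists.

7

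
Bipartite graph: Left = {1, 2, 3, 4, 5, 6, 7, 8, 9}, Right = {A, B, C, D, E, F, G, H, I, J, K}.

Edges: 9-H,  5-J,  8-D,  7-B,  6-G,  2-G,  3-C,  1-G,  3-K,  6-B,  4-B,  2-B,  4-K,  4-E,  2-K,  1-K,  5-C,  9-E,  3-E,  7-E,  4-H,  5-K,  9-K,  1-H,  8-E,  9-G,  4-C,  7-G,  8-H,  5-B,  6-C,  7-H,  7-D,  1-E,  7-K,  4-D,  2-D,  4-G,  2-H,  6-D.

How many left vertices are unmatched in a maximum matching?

For example, pair 1-G, 2-B, 3-C, 4-H, 5-J, 6-D, 7-K, 8-E.
The set {1, 2, 3, 4, 6, 7, 8, 9} has only 7 neighbours ({B, C, D, E, G, H, K}), so by Hall's theorem at most 8 of the 9 left vertices can be matched.
That matches 8 of the 9, leaving 1 unmatched; no matching can do better.

1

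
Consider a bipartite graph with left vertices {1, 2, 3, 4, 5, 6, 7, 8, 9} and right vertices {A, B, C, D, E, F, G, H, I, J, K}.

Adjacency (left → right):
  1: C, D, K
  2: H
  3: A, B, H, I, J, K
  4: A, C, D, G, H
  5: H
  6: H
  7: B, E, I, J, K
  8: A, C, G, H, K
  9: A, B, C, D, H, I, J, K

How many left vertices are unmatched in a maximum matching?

2

For example, pair 1–C, 2–H, 3–A, 4–G, 7–E, 8–K, 9–J.
The set {2, 5, 6} has only 1 neighbour ({H}), so by Hall's theorem at most 7 of the 9 left vertices can be matched.
That matches 7 of the 9, leaving 2 unmatched; no matching can do better.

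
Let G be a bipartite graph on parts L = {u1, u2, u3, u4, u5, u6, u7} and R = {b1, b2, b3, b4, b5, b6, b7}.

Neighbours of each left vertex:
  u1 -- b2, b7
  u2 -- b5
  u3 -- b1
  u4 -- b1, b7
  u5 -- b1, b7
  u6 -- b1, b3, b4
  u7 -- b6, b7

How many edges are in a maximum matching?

6

A valid assignment of size 6: u1→b2, u2→b5, u3→b1, u4→b7, u6→b3, u7→b6.
The set {u3, u4, u5} has only 2 neighbours ({b1, b7}), so by Hall's theorem at most 6 of the 7 left vertices can be matched.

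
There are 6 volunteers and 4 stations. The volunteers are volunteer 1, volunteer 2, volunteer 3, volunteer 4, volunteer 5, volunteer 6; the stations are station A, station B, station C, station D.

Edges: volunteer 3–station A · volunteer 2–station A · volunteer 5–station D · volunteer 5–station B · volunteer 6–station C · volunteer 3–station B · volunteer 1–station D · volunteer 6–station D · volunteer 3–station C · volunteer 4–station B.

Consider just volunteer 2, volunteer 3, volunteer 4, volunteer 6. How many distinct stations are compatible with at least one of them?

The union of neighbours of {volunteer 2, volunteer 3, volunteer 4, volunteer 6} is {station A, station B, station C, station D}, which has 4 elements.
Since |N(S)| = 4 ≥ |S| = 4, Hall's condition holds for this subset.

4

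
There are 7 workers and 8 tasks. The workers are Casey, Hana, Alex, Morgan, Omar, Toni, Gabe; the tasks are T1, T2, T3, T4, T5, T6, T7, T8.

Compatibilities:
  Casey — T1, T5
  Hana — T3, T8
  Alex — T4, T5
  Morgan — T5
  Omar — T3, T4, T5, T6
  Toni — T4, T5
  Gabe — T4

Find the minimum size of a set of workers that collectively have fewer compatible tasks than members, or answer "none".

3

Take S = {Alex, Morgan, Toni}. Its neighbourhood is {T4, T5}, so |N(S)| = 2 < |S| = 3.
Every subset of size less than 3 has at least as many neighbours as members, so 3 is the minimum.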